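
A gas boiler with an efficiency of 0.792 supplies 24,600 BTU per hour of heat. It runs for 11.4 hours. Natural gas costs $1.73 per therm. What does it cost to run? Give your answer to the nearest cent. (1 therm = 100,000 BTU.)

Heat delivered = 24,600 BTU/h × 11.4 h = 280,440 BTU
Gas input = 280,440 / 0.792 = 354,091 BTU
= 354,091 / 100,000 = 3.541 therm
Cost = 3.541 × $1.73/therm = $6.13

$6.13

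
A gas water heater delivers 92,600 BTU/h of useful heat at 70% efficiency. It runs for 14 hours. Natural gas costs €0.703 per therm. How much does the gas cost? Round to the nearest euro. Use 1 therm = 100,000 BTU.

€13

Heat delivered = 92,600 BTU/h × 14 h = 1,296,400 BTU
Gas input = 1,296,400 / 0.70 = 1,852,000 BTU
= 1,852,000 / 100,000 = 18.52 therm
Cost = 18.52 × €0.703/therm = €13.02 ≈ €13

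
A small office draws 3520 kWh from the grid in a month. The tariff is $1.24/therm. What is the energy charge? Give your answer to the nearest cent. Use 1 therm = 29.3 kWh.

$148.97

3520 kWh × (0.03413 therm/kWh) = 120.1 therm
Cost = 120.1 therm × $1.24/therm = $148.97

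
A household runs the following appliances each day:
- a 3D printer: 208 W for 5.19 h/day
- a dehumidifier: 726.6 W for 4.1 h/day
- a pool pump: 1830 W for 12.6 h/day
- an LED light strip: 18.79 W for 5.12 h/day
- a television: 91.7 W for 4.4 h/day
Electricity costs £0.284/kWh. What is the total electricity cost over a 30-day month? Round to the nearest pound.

3D printer: 208 W × 5.19 h × 30 d = 32,386 Wh = 32.39 kWh
dehumidifier: 726.6 W × 4.1 h × 30 d = 89,372 Wh = 89.37 kWh
pool pump: 1830 W × 12.6 h × 30 d = 691,740 Wh = 691.7 kWh
LED light strip: 18.79 W × 5.12 h × 30 d = 2,886 Wh = 2.886 kWh
television: 91.7 W × 4.4 h × 30 d = 12,104 Wh = 12.1 kWh
Total energy = 32.39 + 89.37 + 691.7 + 2.886 + 12.1 = 828.5 kWh
Cost = 828.5 kWh × £0.284 = £235.29 ≈ £235

£235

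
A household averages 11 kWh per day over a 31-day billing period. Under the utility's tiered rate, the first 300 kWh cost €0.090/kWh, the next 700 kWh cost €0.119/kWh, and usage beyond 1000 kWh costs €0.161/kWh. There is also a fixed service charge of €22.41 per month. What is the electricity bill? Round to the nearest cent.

Usage = 11 kWh/day × 31 days = 341 kWh
First 300 kWh × €0.090 = €27.00
Next 41 kWh × €0.119 = €4.88
Remaining tier: 0 kWh (not reached)
Energy charge = €31.88; + service €22.41 = €54.29

€54.29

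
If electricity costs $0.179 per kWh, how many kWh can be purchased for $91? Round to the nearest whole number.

$91 / $0.179 per kWh = 508.4 kWh

508 kWh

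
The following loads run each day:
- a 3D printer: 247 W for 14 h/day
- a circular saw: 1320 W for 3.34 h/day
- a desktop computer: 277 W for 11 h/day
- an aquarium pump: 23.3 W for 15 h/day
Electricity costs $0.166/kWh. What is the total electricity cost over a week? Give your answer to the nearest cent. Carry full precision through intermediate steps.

3D printer: 247 W × 14 h × 7 d = 24,206 Wh = 24.21 kWh
circular saw: 1320 W × 3.34 h × 7 d = 30,862 Wh = 30.86 kWh
desktop computer: 277 W × 11 h × 7 d = 21,329 Wh = 21.33 kWh
aquarium pump: 23.3 W × 15 h × 7 d = 2,446 Wh = 2.446 kWh
Total energy = 24.21 + 30.86 + 21.33 + 2.446 = 78.84 kWh
Cost = 78.84 kWh × $0.166 = $13.09

$13.09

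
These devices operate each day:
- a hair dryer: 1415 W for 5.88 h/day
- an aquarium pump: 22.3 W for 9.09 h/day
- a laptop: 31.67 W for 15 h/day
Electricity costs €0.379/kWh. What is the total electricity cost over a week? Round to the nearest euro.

€24

hair dryer: 1415 W × 5.88 h × 7 d = 58,241 Wh = 58.24 kWh
aquarium pump: 22.3 W × 9.09 h × 7 d = 1,419 Wh = 1.419 kWh
laptop: 31.67 W × 15 h × 7 d = 3,325 Wh = 3.325 kWh
Total energy = 58.24 + 1.419 + 3.325 = 62.99 kWh
Cost = 62.99 kWh × €0.379 = €23.87 ≈ €24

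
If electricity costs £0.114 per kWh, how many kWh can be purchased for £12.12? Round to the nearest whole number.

£12.12 / £0.114 per kWh = 106.3 kWh

106 kWh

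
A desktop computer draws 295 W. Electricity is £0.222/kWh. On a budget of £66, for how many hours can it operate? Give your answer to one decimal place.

Energy budget = £66 / £0.222 per kWh = 297.3 kWh = 297,297 Wh
Runtime = 297,297 Wh / 295 W = 1,008 h

1007.8 h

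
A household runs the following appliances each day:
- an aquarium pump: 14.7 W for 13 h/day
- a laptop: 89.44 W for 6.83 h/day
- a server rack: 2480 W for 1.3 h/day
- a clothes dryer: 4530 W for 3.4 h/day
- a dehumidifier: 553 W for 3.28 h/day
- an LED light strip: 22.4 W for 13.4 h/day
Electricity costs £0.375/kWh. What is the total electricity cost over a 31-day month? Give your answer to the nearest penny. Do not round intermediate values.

£250.43

aquarium pump: 14.7 W × 13 h × 31 d = 5,924 Wh = 5.924 kWh
laptop: 89.44 W × 6.83 h × 31 d = 18,937 Wh = 18.94 kWh
server rack: 2480 W × 1.3 h × 31 d = 99,944 Wh = 99.94 kWh
clothes dryer: 4530 W × 3.4 h × 31 d = 477,462 Wh = 477.5 kWh
dehumidifier: 553 W × 3.28 h × 31 d = 56,229 Wh = 56.23 kWh
LED light strip: 22.4 W × 13.4 h × 31 d = 9,305 Wh = 9.305 kWh
Total energy = 5.924 + 18.94 + 99.94 + 477.5 + 56.23 + 9.305 = 667.8 kWh
Cost = 667.8 kWh × £0.375 = £250.43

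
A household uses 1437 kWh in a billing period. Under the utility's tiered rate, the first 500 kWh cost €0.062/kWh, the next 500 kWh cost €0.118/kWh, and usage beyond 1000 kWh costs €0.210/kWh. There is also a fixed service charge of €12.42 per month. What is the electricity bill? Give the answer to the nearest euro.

First 500 kWh × €0.062 = €31.00
Next 500 kWh × €0.118 = €59.00
Remaining 437 kWh × €0.210 = €91.77
Energy charge = €181.77; + service €12.42 = €194.19 ≈ €194

€194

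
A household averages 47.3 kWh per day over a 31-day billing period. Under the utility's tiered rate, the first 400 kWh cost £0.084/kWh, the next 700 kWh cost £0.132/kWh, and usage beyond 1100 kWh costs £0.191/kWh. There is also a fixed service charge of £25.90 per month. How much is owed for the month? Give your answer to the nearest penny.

Usage = 47.3 kWh/day × 31 days = 1466.3 kWh
First 400 kWh × £0.084 = £33.60
Next 700 kWh × £0.132 = £92.40
Remaining 366.3 kWh × £0.191 = £69.96
Energy charge = £195.96; + service £25.90 = £221.86

£221.86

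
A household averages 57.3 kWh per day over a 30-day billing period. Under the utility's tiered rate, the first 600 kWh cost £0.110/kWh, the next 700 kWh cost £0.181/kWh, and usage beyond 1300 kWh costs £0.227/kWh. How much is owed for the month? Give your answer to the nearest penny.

Usage = 57.3 kWh/day × 30 days = 1719 kWh
First 600 kWh × £0.110 = £66.00
Next 700 kWh × £0.181 = £126.70
Remaining 419 kWh × £0.227 = £95.11
Total = £287.81

£287.81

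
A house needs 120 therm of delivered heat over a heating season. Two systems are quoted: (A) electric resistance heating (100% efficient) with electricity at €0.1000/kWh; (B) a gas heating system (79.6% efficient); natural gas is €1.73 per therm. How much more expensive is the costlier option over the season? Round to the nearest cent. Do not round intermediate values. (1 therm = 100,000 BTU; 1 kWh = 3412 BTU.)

€90.90

Heat load = 120 therm × 100,000 = 12,000,000 BTU
Gas: input = 12,000,000 / 0.796 = 15,075,377 BTU = 150.8 therm → 150.8 × €1.73 = €260.80
Electric: 12,000,000 BTU / 3412 = 3,517 kWh → × €0.1000 = €351.70
Difference = |€260.80 − €351.70| = €90.90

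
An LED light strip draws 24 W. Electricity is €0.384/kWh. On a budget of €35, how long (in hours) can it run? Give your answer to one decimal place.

3797.7 h

Energy budget = €35 / €0.384 per kWh = 91.15 kWh = 91,146 Wh
Runtime = 91,146 Wh / 24 W = 3,798 h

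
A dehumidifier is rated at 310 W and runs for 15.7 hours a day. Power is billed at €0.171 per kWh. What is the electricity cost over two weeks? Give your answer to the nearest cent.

Energy = 310 W × 15.7 h/day × 14 days = 68,138 Wh = 68.14 kWh
Cost = 68.14 kWh × €0.171/kWh = €11.65

€11.65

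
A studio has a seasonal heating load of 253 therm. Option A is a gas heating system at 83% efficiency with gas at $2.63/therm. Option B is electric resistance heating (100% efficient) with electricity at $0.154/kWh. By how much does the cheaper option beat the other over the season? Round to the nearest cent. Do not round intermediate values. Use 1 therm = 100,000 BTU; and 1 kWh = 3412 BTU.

$340.24

Heat load = 253 therm × 100,000 = 25,300,000 BTU
Gas: input = 25,300,000 / 0.83 = 30,481,928 BTU = 304.8 therm → 304.8 × $2.63 = $801.67
Electric: 25,300,000 BTU / 3412 = 7,415 kWh → × $0.154 = $1,141.91
Difference = |$801.67 − $1,141.91| = $340.24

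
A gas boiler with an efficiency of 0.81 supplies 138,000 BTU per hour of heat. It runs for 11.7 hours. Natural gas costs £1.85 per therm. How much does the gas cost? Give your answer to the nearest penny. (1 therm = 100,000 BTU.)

£36.88

Heat delivered = 138,000 BTU/h × 11.7 h = 1,614,600 BTU
Gas input = 1,614,600 / 0.81 = 1,993,333 BTU
= 1,993,333 / 100,000 = 19.93 therm
Cost = 19.93 × £1.85/therm = £36.88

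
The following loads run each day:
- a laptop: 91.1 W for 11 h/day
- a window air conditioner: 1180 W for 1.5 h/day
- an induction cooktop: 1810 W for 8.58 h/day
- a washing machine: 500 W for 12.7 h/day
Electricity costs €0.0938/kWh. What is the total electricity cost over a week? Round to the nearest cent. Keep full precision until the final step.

€16.19

laptop: 91.1 W × 11 h × 7 d = 7,015 Wh = 7.015 kWh
window air conditioner: 1180 W × 1.5 h × 7 d = 12,390 Wh = 12.39 kWh
induction cooktop: 1810 W × 8.58 h × 7 d = 108,709 Wh = 108.7 kWh
washing machine: 500 W × 12.7 h × 7 d = 44,450 Wh = 44.45 kWh
Total energy = 7.015 + 12.39 + 108.7 + 44.45 = 172.6 kWh
Cost = 172.6 kWh × €0.0938 = €16.19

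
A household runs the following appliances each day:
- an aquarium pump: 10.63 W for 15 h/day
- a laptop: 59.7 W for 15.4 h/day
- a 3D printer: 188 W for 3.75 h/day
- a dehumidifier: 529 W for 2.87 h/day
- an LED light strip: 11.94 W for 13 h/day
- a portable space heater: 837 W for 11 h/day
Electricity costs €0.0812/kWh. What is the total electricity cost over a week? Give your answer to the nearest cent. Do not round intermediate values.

aquarium pump: 10.63 W × 15 h × 7 d = 1,116 Wh = 1.116 kWh
laptop: 59.7 W × 15.4 h × 7 d = 6,436 Wh = 6.436 kWh
3D printer: 188 W × 3.75 h × 7 d = 4,935 Wh = 4.935 kWh
dehumidifier: 529 W × 2.87 h × 7 d = 10,628 Wh = 10.63 kWh
LED light strip: 11.94 W × 13 h × 7 d = 1,087 Wh = 1.087 kWh
portable space heater: 837 W × 11 h × 7 d = 64,449 Wh = 64.45 kWh
Total energy = 1.116 + 6.436 + 4.935 + 10.63 + 1.087 + 64.45 = 88.65 kWh
Cost = 88.65 kWh × €0.0812 = €7.20

€7.20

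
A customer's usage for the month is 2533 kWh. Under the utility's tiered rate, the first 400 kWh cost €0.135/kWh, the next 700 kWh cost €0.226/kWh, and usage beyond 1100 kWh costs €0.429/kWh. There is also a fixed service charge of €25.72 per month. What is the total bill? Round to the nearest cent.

First 400 kWh × €0.135 = €54.00
Next 700 kWh × €0.226 = €158.20
Remaining 1433 kWh × €0.429 = €614.76
Energy charge = €826.96; + service €25.72 = €852.68

€852.68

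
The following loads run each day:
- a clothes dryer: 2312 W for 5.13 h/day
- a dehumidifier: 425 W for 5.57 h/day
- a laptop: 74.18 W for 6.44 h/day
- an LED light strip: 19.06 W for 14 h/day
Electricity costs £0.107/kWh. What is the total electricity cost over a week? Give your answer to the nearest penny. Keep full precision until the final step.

clothes dryer: 2312 W × 5.13 h × 7 d = 83,024 Wh = 83.02 kWh
dehumidifier: 425 W × 5.57 h × 7 d = 16,571 Wh = 16.57 kWh
laptop: 74.18 W × 6.44 h × 7 d = 3,344 Wh = 3.344 kWh
LED light strip: 19.06 W × 14 h × 7 d = 1,868 Wh = 1.868 kWh
Total energy = 83.02 + 16.57 + 3.344 + 1.868 = 104.8 kWh
Cost = 104.8 kWh × £0.107 = £11.21

£11.21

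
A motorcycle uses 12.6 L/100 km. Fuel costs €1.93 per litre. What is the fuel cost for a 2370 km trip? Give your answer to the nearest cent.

€576.34

Fuel = 12.6 L/100 km × 2370 km / 100 = 298.6 L
Cost = 298.6 L × €1.93/L = €576.34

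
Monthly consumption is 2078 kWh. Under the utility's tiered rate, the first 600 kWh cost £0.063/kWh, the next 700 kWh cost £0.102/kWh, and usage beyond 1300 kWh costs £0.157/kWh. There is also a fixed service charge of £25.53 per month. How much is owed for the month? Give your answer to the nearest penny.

£256.88

First 600 kWh × £0.063 = £37.80
Next 700 kWh × £0.102 = £71.40
Remaining 778 kWh × £0.157 = £122.15
Energy charge = £231.35; + service £25.53 = £256.88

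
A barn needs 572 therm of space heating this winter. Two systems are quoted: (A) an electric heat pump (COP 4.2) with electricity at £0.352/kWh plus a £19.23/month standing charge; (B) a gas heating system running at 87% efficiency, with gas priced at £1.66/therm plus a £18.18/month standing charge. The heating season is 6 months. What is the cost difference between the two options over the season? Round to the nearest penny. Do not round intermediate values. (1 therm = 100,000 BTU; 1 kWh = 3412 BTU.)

Heat load = 572 therm × 100,000 = 57,200,000 BTU
Gas: input = 57,200,000 / 0.87 = 65,747,126 BTU = 657.5 therm → 657.5 × £1.66 = £1,091.40; + 6 × £18.18 standing = £1,200.48
Heat pump: 57,200,000 BTU / 3412 = 16,760 kWh heat; / 4.2 = 3,992 kWh in → × £0.352 = £1,405.01; + 6 × £19.23 standing = £1,520.39
Difference = |£1,200.48 − £1,520.39| = £319.91

£319.91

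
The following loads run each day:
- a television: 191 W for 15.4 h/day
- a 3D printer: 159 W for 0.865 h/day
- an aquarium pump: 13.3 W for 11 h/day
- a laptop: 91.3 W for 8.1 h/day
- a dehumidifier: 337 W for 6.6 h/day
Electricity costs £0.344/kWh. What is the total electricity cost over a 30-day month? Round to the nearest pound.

£64

television: 191 W × 15.4 h × 30 d = 88,242 Wh = 88.24 kWh
3D printer: 159 W × 0.865 h × 30 d = 4,126 Wh = 4.126 kWh
aquarium pump: 13.3 W × 11 h × 30 d = 4,389 Wh = 4.389 kWh
laptop: 91.3 W × 8.1 h × 30 d = 22,186 Wh = 22.19 kWh
dehumidifier: 337 W × 6.6 h × 30 d = 66,726 Wh = 66.73 kWh
Total energy = 88.24 + 4.126 + 4.389 + 22.19 + 66.73 = 185.7 kWh
Cost = 185.7 kWh × £0.344 = £63.87 ≈ £64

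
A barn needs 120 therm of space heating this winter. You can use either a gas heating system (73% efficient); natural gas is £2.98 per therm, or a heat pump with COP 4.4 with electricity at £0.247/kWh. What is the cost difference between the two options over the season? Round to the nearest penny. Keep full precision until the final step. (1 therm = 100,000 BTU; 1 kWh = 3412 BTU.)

Heat load = 120 therm × 100,000 = 12,000,000 BTU
Gas: input = 12,000,000 / 0.730 = 16,438,356 BTU = 164.4 therm → 164.4 × £2.98 = £489.86
Heat pump: 12,000,000 BTU / 3412 = 3,517 kWh heat; / 4.4 = 799.3 kWh in → × £0.247 = £197.43
Difference = |£489.86 − £197.43| = £292.43

£292.43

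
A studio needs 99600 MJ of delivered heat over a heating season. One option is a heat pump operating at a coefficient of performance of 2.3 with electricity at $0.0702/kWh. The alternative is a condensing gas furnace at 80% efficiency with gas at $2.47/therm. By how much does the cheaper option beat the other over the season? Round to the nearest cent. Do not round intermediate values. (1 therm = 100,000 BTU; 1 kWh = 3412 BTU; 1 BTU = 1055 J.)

Heat load = 99600 MJ = 99,600,000,000 J / 1055 = 94,407,583 BTU
Gas: input = 94,407,583 / 0.80 = 118,009,479 BTU = 1,180 therm → 1,180 × $2.47 = $2,914.83
Heat pump: 94,407,583 BTU / 3412 = 27,670 kWh heat; / 2.3 = 12,030 kWh in → × $0.0702 = $844.51
Difference = |$2,914.83 − $844.51| = $2,070.32

$2070.32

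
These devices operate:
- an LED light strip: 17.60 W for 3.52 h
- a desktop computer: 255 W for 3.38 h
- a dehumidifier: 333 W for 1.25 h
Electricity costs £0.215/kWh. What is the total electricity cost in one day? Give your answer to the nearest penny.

£0.29

LED light strip: 17.60 W × 3.52 h = 62 Wh = 0.06195 kWh
desktop computer: 255 W × 3.38 h = 862 Wh = 0.8619 kWh
dehumidifier: 333 W × 1.25 h = 416 Wh = 0.4163 kWh
Total energy = 0.06195 + 0.8619 + 0.4163 = 1.34 kWh
Cost = 1.34 kWh × £0.215 = £0.29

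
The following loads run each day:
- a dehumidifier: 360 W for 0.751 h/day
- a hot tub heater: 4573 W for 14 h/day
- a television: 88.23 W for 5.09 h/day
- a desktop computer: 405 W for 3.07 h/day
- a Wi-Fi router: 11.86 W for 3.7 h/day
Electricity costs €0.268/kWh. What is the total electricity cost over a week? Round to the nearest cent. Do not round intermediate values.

€123.87

dehumidifier: 360 W × 0.751 h × 7 d = 1,893 Wh = 1.893 kWh
hot tub heater: 4573 W × 14 h × 7 d = 448,154 Wh = 448.2 kWh
television: 88.23 W × 5.09 h × 7 d = 3,144 Wh = 3.144 kWh
desktop computer: 405 W × 3.07 h × 7 d = 8,703 Wh = 8.703 kWh
Wi-Fi router: 11.86 W × 3.7 h × 7 d = 307 Wh = 0.3072 kWh
Total energy = 1.893 + 448.2 + 3.144 + 8.703 + 0.3072 = 462.2 kWh
Cost = 462.2 kWh × €0.268 = €123.87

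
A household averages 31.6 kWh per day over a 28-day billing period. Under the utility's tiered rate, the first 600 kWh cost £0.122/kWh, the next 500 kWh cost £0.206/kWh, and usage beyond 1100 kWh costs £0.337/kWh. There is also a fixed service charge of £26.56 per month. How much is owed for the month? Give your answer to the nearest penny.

£158.43

Usage = 31.6 kWh/day × 28 days = 884.8 kWh
First 600 kWh × £0.122 = £73.20
Next 284.8 kWh × £0.206 = £58.67
Remaining tier: 0 kWh (not reached)
Energy charge = £131.87; + service £26.56 = £158.43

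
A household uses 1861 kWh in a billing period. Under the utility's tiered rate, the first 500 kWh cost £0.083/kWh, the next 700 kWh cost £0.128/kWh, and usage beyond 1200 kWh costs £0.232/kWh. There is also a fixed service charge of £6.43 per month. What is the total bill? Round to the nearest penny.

First 500 kWh × £0.083 = £41.50
Next 700 kWh × £0.128 = £89.60
Remaining 661 kWh × £0.232 = £153.35
Energy charge = £284.45; + service £6.43 = £290.88

£290.88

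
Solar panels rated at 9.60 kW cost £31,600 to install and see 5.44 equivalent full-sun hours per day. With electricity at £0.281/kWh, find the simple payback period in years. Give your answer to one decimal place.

Daily generation = 9.60 kW × 5.44 h = 52.22 kWh
Annual generation = 52.22 × 365 = 19062 kWh
Annual savings = 19062 × £0.281 = £5,356.35
Payback = £31,600 / £5,356.35 = 5.9 years

5.9 years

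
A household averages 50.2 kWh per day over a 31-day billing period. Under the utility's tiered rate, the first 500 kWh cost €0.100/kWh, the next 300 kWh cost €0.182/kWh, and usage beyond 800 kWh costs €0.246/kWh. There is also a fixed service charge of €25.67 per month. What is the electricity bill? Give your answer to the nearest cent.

€316.30

Usage = 50.2 kWh/day × 31 days = 1556.2 kWh
First 500 kWh × €0.100 = €50.00
Next 300 kWh × €0.182 = €54.60
Remaining 756.2 kWh × €0.246 = €186.03
Energy charge = €290.63; + service €25.67 = €316.30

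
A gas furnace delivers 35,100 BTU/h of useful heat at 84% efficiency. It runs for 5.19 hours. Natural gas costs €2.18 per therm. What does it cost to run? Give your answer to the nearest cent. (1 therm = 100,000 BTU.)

€4.73

Heat delivered = 35,100 BTU/h × 5.19 h = 182,169 BTU
Gas input = 182,169 / 0.84 = 216,868 BTU
= 216,868 / 100,000 = 2.169 therm
Cost = 2.169 × €2.18/therm = €4.73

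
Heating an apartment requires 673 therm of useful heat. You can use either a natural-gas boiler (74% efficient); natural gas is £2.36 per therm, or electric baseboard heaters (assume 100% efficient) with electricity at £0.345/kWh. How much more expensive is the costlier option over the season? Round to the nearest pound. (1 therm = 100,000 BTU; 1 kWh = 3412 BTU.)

Heat load = 673 therm × 100,000 = 67,300,000 BTU
Gas: input = 67,300,000 / 0.74 = 90,945,946 BTU = 909.5 therm → 909.5 × £2.36 = £2,146.32
Electric: 67,300,000 BTU / 3412 = 19,720 kWh → × £0.345 = £6,804.95
Difference = |£2,146.32 − £6,804.95| = £4,658.63 ≈ £4659

£4659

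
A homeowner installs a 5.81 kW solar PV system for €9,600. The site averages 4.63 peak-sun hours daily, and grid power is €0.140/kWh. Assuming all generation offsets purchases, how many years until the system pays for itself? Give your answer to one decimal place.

Daily generation = 5.81 kW × 4.63 h = 26.9 kWh
Annual generation = 26.9 × 365 = 9818.6 kWh
Annual savings = 9818.6 × €0.140 = €1,374.61
Payback = €9,600 / €1,374.61 = 6.98 years

7.0 years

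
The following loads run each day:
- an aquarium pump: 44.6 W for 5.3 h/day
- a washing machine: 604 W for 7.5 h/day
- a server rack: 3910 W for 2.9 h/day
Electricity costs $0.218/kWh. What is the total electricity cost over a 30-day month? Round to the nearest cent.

aquarium pump: 44.6 W × 5.3 h × 30 d = 7,091 Wh = 7.091 kWh
washing machine: 604 W × 7.5 h × 30 d = 135,900 Wh = 135.9 kWh
server rack: 3910 W × 2.9 h × 30 d = 340,170 Wh = 340.2 kWh
Total energy = 7.091 + 135.9 + 340.2 = 483.2 kWh
Cost = 483.2 kWh × $0.218 = $105.33

$105.33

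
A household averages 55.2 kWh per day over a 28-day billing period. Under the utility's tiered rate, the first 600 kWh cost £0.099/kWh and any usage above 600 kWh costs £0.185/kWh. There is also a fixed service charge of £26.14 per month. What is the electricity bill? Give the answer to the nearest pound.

£260

Usage = 55.2 kWh/day × 28 days = 1545.6 kWh
First 600 kWh × £0.099 = £59.40
Remaining 945.6 kWh × £0.185 = £174.94
Energy charge = £234.34; + service £26.14 = £260.48 ≈ £260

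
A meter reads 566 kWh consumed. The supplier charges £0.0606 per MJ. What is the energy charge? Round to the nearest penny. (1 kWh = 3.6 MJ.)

566 kWh × (3.6 MJ/kWh) = 2,038 MJ
Cost = 2,038 MJ × £0.0606/MJ = £123.48

£123.48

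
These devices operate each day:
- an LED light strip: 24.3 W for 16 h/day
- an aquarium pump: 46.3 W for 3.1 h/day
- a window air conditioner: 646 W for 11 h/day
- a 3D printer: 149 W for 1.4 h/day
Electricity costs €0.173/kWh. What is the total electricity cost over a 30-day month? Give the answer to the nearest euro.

LED light strip: 24.3 W × 16 h × 30 d = 11,664 Wh = 11.66 kWh
aquarium pump: 46.3 W × 3.1 h × 30 d = 4,306 Wh = 4.306 kWh
window air conditioner: 646 W × 11 h × 30 d = 213,180 Wh = 213.2 kWh
3D printer: 149 W × 1.4 h × 30 d = 6,258 Wh = 6.258 kWh
Total energy = 11.66 + 4.306 + 213.2 + 6.258 = 235.4 kWh
Cost = 235.4 kWh × €0.173 = €40.73 ≈ €41

€41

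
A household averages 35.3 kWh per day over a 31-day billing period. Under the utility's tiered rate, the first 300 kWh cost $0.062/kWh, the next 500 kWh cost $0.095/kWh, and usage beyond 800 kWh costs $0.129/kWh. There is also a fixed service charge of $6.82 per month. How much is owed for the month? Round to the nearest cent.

Usage = 35.3 kWh/day × 31 days = 1094.3 kWh
First 300 kWh × $0.062 = $18.60
Next 500 kWh × $0.095 = $47.50
Remaining 294.3 kWh × $0.129 = $37.96
Energy charge = $104.06; + service $6.82 = $110.88

$110.88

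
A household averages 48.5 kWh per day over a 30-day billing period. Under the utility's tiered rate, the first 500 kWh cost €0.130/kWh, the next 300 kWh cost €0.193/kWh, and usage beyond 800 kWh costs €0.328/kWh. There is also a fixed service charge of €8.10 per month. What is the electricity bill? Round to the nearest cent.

Usage = 48.5 kWh/day × 30 days = 1455 kWh
First 500 kWh × €0.130 = €65.00
Next 300 kWh × €0.193 = €57.90
Remaining 655 kWh × €0.328 = €214.84
Energy charge = €337.74; + service €8.10 = €345.84

€345.84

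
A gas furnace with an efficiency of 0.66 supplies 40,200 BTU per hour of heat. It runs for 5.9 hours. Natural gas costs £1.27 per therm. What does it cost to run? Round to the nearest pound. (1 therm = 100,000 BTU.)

Heat delivered = 40,200 BTU/h × 5.9 h = 237,180 BTU
Gas input = 237,180 / 0.66 = 359,364 BTU
= 359,364 / 100,000 = 3.594 therm
Cost = 3.594 × £1.27/therm = £4.56 ≈ £5

£5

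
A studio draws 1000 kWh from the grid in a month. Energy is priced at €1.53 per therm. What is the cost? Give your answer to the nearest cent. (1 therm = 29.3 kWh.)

€52.22

1000 kWh × (0.03413 therm/kWh) = 34.13 therm
Cost = 34.13 therm × €1.53/therm = €52.22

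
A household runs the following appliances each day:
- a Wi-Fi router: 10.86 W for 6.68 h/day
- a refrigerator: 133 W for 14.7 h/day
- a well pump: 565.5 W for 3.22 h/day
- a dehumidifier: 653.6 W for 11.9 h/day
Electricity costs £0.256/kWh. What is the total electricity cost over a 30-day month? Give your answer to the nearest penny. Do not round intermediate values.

Wi-Fi router: 10.86 W × 6.68 h × 30 d = 2,176 Wh = 2.176 kWh
refrigerator: 133 W × 14.7 h × 30 d = 58,653 Wh = 58.65 kWh
well pump: 565.5 W × 3.22 h × 30 d = 54,627 Wh = 54.63 kWh
dehumidifier: 653.6 W × 11.9 h × 30 d = 233,335 Wh = 233.3 kWh
Total energy = 2.176 + 58.65 + 54.63 + 233.3 = 348.8 kWh
Cost = 348.8 kWh × £0.256 = £89.29

£89.29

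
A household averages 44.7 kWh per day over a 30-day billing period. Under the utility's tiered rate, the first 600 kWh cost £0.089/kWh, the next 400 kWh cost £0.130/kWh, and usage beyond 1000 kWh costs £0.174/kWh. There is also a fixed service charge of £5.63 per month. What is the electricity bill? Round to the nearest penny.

Usage = 44.7 kWh/day × 30 days = 1341 kWh
First 600 kWh × £0.089 = £53.40
Next 400 kWh × £0.130 = £52.00
Remaining 341 kWh × £0.174 = £59.33
Energy charge = £164.73; + service £5.63 = £170.36

£170.36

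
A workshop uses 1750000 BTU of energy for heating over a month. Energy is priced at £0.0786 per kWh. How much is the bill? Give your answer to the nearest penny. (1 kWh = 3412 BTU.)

1750000 BTU × (0.00029308 kWh/BTU) = 512.9 kWh
Cost = 512.9 kWh × £0.0786/kWh = £40.31

£40.31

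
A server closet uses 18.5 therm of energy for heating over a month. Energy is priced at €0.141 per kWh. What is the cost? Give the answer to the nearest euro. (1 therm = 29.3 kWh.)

€76

18.5 therm × (29.3 kWh/therm) = 542.1 kWh
Cost = 542.1 kWh × €0.141/kWh = €76.43 ≈ €76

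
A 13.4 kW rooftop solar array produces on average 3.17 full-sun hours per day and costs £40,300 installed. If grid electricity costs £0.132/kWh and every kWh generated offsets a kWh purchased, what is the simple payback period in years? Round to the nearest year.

20 years

Daily generation = 13.4 kW × 3.17 h = 42.48 kWh
Annual generation = 42.48 × 365 = 15504 kWh
Annual savings = 15504 × £0.132 = £2,046.59
Payback = £40,300 / £2,046.59 = 19.7 years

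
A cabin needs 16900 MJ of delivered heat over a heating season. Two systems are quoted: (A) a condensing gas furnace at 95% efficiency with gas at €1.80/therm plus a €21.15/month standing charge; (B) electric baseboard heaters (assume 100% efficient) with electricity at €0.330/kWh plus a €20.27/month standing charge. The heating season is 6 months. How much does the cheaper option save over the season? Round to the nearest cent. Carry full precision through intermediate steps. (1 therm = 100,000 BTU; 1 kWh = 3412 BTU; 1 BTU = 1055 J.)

€1240.52

Heat load = 16900 MJ = 16,900,000,000 J / 1055 = 16,018,957 BTU
Gas: input = 16,018,957 / 0.95 = 16,862,060 BTU = 168.6 therm → 168.6 × €1.80 = €303.52; + 6 × €21.15 standing = €430.42
Electric: 16,018,957 BTU / 3412 = 4,695 kWh → × €0.330 = €1,549.31; + 6 × €20.27 standing = €1,670.93
Difference = |€430.42 − €1,670.93| = €1,240.52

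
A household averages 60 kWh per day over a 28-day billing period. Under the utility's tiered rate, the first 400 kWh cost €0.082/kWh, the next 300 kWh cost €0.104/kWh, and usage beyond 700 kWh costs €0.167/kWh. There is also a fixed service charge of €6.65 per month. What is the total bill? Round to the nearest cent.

€234.31

Usage = 60 kWh/day × 28 days = 1680 kWh
First 400 kWh × €0.082 = €32.80
Next 300 kWh × €0.104 = €31.20
Remaining 980 kWh × €0.167 = €163.66
Energy charge = €227.66; + service €6.65 = €234.31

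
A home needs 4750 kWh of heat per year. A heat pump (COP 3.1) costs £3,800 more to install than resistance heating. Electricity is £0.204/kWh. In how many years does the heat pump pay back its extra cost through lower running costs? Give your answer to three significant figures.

Resistance: 4750 kWh × £0.204 = £969.00/yr
Heat pump: 4750 / 3.1 = 1532 kWh in → × £0.204 = £312.58/yr
Annual savings = £656.42
Payback = £3,800 / £656.42 = 5.79 years

5.79 years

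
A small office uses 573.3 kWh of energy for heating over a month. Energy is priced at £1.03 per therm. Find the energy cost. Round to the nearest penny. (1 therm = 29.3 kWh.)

£20.15

573.3 kWh × (0.03413 therm/kWh) = 19.57 therm
Cost = 19.57 therm × £1.03/therm = £20.15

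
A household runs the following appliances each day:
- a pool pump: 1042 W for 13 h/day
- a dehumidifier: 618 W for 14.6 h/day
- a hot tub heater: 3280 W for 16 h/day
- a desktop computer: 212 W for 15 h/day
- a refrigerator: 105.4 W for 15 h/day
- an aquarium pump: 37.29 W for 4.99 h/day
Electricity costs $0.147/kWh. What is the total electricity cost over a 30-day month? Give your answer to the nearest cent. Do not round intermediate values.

pool pump: 1042 W × 13 h × 30 d = 406,380 Wh = 406.4 kWh
dehumidifier: 618 W × 14.6 h × 30 d = 270,684 Wh = 270.7 kWh
hot tub heater: 3280 W × 16 h × 30 d = 1,574,400 Wh = 1,574 kWh
desktop computer: 212 W × 15 h × 30 d = 95,400 Wh = 95.4 kWh
refrigerator: 105.4 W × 15 h × 30 d = 47,430 Wh = 47.43 kWh
aquarium pump: 37.29 W × 4.99 h × 30 d = 5,582 Wh = 5.582 kWh
Total energy = 406.4 + 270.7 + 1,574 + 95.4 + 47.43 + 5.582 = 2,400 kWh
Cost = 2,400 kWh × $0.147 = $352.78

$352.78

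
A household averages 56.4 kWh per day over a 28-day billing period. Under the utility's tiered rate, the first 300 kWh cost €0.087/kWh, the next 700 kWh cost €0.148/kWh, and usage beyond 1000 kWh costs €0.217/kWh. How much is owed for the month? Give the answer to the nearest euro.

€255

Usage = 56.4 kWh/day × 28 days = 1579.2 kWh
First 300 kWh × €0.087 = €26.10
Next 700 kWh × €0.148 = €103.60
Remaining 579.2 kWh × €0.217 = €125.69
Total = €255.39 ≈ €255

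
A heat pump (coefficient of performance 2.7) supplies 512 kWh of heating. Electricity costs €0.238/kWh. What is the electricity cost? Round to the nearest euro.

€45

Electrical input = 512 kWh / 2.7 = 189.6 kWh
Cost = 189.6 × €0.238/kWh = €45.13 ≈ €45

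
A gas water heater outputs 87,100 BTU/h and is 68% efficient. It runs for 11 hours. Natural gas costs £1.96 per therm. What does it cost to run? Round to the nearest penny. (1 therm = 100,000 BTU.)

Heat delivered = 87,100 BTU/h × 11 h = 958,100 BTU
Gas input = 958,100 / 0.68 = 1,408,971 BTU
= 1,408,971 / 100,000 = 14.09 therm
Cost = 14.09 × £1.96/therm = £27.62

£27.62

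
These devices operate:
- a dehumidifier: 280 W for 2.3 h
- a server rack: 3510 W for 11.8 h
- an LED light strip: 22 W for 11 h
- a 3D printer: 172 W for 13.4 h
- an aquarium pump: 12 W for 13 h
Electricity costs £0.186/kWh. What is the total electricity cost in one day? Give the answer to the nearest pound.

£8

dehumidifier: 280 W × 2.3 h = 644 Wh = 0.644 kWh
server rack: 3510 W × 11.8 h = 41,418 Wh = 41.42 kWh
LED light strip: 22 W × 11 h = 242 Wh = 0.242 kWh
3D printer: 172 W × 13.4 h = 2,305 Wh = 2.305 kWh
aquarium pump: 12 W × 13 h = 156 Wh = 0.156 kWh
Total energy = 0.644 + 41.42 + 0.242 + 2.305 + 0.156 = 44.76 kWh
Cost = 44.76 kWh × £0.186 = £8.33 ≈ £8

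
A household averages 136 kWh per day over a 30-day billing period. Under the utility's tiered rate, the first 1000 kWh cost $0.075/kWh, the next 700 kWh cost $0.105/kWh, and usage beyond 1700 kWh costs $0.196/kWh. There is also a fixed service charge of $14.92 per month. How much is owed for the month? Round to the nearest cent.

$629.90

Usage = 136 kWh/day × 30 days = 4080 kWh
First 1000 kWh × $0.075 = $75.00
Next 700 kWh × $0.105 = $73.50
Remaining 2380 kWh × $0.196 = $466.48
Energy charge = $614.98; + service $14.92 = $629.90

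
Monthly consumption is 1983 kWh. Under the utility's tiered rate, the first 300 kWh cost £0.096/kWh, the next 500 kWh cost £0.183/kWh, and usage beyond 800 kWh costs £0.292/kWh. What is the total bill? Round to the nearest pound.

£466

First 300 kWh × £0.096 = £28.80
Next 500 kWh × £0.183 = £91.50
Remaining 1183 kWh × £0.292 = £345.44
Total = £465.74 ≈ £466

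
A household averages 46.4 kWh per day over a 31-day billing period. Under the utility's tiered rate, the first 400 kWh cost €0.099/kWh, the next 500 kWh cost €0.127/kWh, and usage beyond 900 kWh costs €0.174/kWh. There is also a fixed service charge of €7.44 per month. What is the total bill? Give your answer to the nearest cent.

Usage = 46.4 kWh/day × 31 days = 1438.4 kWh
First 400 kWh × €0.099 = €39.60
Next 500 kWh × €0.127 = €63.50
Remaining 538.4 kWh × €0.174 = €93.68
Energy charge = €196.78; + service €7.44 = €204.22

€204.22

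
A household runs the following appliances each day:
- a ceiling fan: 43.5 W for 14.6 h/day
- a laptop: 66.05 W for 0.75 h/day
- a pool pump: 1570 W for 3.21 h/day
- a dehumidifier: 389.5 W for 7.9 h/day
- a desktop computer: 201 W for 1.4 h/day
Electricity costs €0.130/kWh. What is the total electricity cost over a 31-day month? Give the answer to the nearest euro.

ceiling fan: 43.5 W × 14.6 h × 31 d = 19,688 Wh = 19.69 kWh
laptop: 66.05 W × 0.75 h × 31 d = 1,536 Wh = 1.536 kWh
pool pump: 1570 W × 3.21 h × 31 d = 156,231 Wh = 156.2 kWh
dehumidifier: 389.5 W × 7.9 h × 31 d = 95,389 Wh = 95.39 kWh
desktop computer: 201 W × 1.4 h × 31 d = 8,723 Wh = 8.723 kWh
Total energy = 19.69 + 1.536 + 156.2 + 95.39 + 8.723 = 281.6 kWh
Cost = 281.6 kWh × €0.130 = €36.60 ≈ €37

€37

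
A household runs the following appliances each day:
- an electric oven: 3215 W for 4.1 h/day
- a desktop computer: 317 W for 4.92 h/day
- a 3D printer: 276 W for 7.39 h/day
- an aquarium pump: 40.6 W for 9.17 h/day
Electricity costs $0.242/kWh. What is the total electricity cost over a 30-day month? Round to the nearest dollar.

$125

electric oven: 3215 W × 4.1 h × 30 d = 395,445 Wh = 395.4 kWh
desktop computer: 317 W × 4.92 h × 30 d = 46,789 Wh = 46.79 kWh
3D printer: 276 W × 7.39 h × 30 d = 61,189 Wh = 61.19 kWh
aquarium pump: 40.6 W × 9.17 h × 30 d = 11,169 Wh = 11.17 kWh
Total energy = 395.4 + 46.79 + 61.19 + 11.17 = 514.6 kWh
Cost = 514.6 kWh × $0.242 = $124.53 ≈ $125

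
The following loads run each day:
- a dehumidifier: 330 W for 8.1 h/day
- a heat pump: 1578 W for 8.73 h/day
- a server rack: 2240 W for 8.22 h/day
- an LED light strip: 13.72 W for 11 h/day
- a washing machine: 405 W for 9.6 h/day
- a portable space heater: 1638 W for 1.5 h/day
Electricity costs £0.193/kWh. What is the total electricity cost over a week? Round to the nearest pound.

£56

dehumidifier: 330 W × 8.1 h × 7 d = 18,711 Wh = 18.71 kWh
heat pump: 1578 W × 8.73 h × 7 d = 96,432 Wh = 96.43 kWh
server rack: 2240 W × 8.22 h × 7 d = 128,890 Wh = 128.9 kWh
LED light strip: 13.72 W × 11 h × 7 d = 1,056 Wh = 1.056 kWh
washing machine: 405 W × 9.6 h × 7 d = 27,216 Wh = 27.22 kWh
portable space heater: 1638 W × 1.5 h × 7 d = 17,199 Wh = 17.2 kWh
Total energy = 18.71 + 96.43 + 128.9 + 1.056 + 27.22 + 17.2 = 289.5 kWh
Cost = 289.5 kWh × £0.193 = £55.87 ≈ £56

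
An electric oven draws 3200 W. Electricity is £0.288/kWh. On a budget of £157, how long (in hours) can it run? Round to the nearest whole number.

170 h

Energy budget = £157 / £0.288 per kWh = 545.1 kWh = 545,139 Wh
Runtime = 545,139 Wh / 3200 W = 170.4 h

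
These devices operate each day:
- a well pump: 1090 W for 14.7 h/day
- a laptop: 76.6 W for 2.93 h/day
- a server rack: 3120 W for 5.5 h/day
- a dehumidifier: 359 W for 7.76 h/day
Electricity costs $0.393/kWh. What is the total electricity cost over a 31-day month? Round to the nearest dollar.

$441

well pump: 1090 W × 14.7 h × 31 d = 496,713 Wh = 496.7 kWh
laptop: 76.6 W × 2.93 h × 31 d = 6,958 Wh = 6.958 kWh
server rack: 3120 W × 5.5 h × 31 d = 531,960 Wh = 532 kWh
dehumidifier: 359 W × 7.76 h × 31 d = 86,361 Wh = 86.36 kWh
Total energy = 496.7 + 6.958 + 532 + 86.36 = 1,122 kWh
Cost = 1,122 kWh × $0.393 = $440.94 ≈ $441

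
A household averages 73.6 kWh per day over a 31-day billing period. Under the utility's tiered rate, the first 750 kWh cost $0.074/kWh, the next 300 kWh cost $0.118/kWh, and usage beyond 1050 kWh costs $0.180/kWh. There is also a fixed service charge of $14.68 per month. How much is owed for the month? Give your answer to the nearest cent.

$327.27

Usage = 73.6 kWh/day × 31 days = 2281.6 kWh
First 750 kWh × $0.074 = $55.50
Next 300 kWh × $0.118 = $35.40
Remaining 1231.6 kWh × $0.180 = $221.69
Energy charge = $312.59; + service $14.68 = $327.27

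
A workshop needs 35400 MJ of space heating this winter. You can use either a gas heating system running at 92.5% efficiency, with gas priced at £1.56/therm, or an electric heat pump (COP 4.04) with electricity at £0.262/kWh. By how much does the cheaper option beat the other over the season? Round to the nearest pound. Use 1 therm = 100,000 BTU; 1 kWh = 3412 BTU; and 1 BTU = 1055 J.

Heat load = 35400 MJ = 35,400,000,000 J / 1055 = 33,554,502 BTU
Gas: input = 33,554,502 / 0.925 = 36,275,138 BTU = 362.8 therm → 362.8 × £1.56 = £565.89
Heat pump: 33,554,502 BTU / 3412 = 9,834 kWh heat; / 4.04 = 2,434 kWh in → × £0.262 = £637.77
Difference = |£565.89 − £637.77| = £71.87 ≈ £72

£72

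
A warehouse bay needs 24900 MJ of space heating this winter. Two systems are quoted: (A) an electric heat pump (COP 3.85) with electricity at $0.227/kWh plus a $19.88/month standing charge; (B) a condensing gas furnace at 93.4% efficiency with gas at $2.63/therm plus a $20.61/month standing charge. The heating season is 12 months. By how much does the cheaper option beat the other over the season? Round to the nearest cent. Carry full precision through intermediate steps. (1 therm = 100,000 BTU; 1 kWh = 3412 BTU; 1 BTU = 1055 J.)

$265.50

Heat load = 24900 MJ = 24,900,000,000 J / 1055 = 23,601,896 BTU
Gas: input = 23,601,896 / 0.934 = 25,269,696 BTU = 252.7 therm → 252.7 × $2.63 = $664.59; + 12 × $20.61 standing = $911.91
Heat pump: 23,601,896 BTU / 3412 = 6,917 kWh heat; / 3.85 = 1,797 kWh in → × $0.227 = $407.85; + 12 × $19.88 standing = $646.41
Difference = |$911.91 − $646.41| = $265.50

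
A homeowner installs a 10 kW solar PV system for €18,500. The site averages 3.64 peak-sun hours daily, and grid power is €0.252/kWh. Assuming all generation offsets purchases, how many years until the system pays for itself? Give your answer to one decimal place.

Daily generation = 10 kW × 3.64 h = 36.4 kWh
Annual generation = 36.4 × 365 = 13286 kWh
Annual savings = 13286 × €0.252 = €3,348.07
Payback = €18,500 / €3,348.07 = 5.53 years

5.5 years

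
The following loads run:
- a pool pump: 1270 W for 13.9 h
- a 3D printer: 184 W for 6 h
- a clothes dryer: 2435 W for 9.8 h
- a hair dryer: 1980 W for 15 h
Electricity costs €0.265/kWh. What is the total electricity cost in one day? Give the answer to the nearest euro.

pool pump: 1270 W × 13.9 h = 17,653 Wh = 17.65 kWh
3D printer: 184 W × 6 h = 1,104 Wh = 1.104 kWh
clothes dryer: 2435 W × 9.8 h = 23,863 Wh = 23.86 kWh
hair dryer: 1980 W × 15 h = 29,700 Wh = 29.7 kWh
Total energy = 17.65 + 1.104 + 23.86 + 29.7 = 72.32 kWh
Cost = 72.32 kWh × €0.265 = €19.16 ≈ €19

€19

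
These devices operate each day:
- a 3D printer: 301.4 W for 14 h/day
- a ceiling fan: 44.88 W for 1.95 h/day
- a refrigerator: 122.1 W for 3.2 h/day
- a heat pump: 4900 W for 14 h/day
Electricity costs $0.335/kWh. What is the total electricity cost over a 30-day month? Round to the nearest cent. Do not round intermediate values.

3D printer: 301.4 W × 14 h × 30 d = 126,588 Wh = 126.6 kWh
ceiling fan: 44.88 W × 1.95 h × 30 d = 2,625 Wh = 2.625 kWh
refrigerator: 122.1 W × 3.2 h × 30 d = 11,722 Wh = 11.72 kWh
heat pump: 4900 W × 14 h × 30 d = 2,058,000 Wh = 2,058 kWh
Total energy = 126.6 + 2.625 + 11.72 + 2,058 = 2,199 kWh
Cost = 2,199 kWh × $0.335 = $736.64

$736.64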